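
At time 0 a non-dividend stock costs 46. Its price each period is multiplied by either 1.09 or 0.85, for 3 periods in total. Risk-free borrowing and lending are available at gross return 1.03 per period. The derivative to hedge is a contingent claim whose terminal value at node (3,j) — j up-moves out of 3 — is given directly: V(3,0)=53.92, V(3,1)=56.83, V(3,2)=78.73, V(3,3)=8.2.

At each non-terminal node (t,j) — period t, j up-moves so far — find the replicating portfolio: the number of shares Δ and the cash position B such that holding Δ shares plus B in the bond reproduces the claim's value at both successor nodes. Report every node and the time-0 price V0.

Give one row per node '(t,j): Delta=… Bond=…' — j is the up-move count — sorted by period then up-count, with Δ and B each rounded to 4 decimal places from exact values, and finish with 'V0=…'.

(0,0): Delta=-2.6706 Bond=164.4929
(1,0): Delta=1.7746 Bond=-4.3792
(1,1): Delta=-3.8261 Bond=227.3633
(2,0): Delta=0.3648 Bond=42.3434
(2,1): Delta=2.1411 Bond=-20.1286
(2,2): Delta=-5.3771 Bond=318.9551
V0=41.6461

Under the risk-neutral measure, an up-move has probability p* = (R−d)/(u−d) = 0.7500 and values discount at R = 1.03.
Terminal values V(3,·): V(3,0)=53.9200, V(3,1)=56.8300, V(3,2)=78.7300, V(3,3)=8.2000
Node (2,0) S=33.2350: V=(p*·56.8300+(1−p*)·53.9200)/1.03=54.4684; Δ=(56.8300−53.9200)/(36.2262−28.2497)=0.3648; B=V−Δ·S=42.3434
Node (2,1) S=42.6190: V=(p*·78.7300+(1−p*)·56.8300)/1.03=71.1214; Δ=(78.7300−56.8300)/(46.4547−36.2261)=2.1411; B=V−Δ·S=-20.1286
Node (2,2) S=54.6526: V=(p*·8.2000+(1−p*)·78.7300)/1.03=25.0801; Δ=(8.2000−78.7300)/(59.5713−46.4547)=-5.3771; B=V−Δ·S=318.9551
Node (1,0) S=39.1000: V=(p*·71.1214+(1−p*)·54.4684)/1.03=65.0079; Δ=(71.1214−54.4684)/(42.6190−33.2350)=1.7746; B=V−Δ·S=-4.3792
Node (1,1) S=50.1400: V=(p*·25.0801+(1−p*)·71.1214)/1.03=35.5247; Δ=(25.0801−71.1214)/(54.6526−42.6190)=-3.8261; B=V−Δ·S=227.3633
Node (0,0) S=46.0000: V=(p*·35.5247+(1−p*)·65.0079)/1.03=41.6461; Δ=(35.5247−65.0079)/(50.1400−39.1000)=-2.6706; B=V−Δ·S=164.4929
The time-0 hedge costs 41.6461, which is the no-arbitrage price.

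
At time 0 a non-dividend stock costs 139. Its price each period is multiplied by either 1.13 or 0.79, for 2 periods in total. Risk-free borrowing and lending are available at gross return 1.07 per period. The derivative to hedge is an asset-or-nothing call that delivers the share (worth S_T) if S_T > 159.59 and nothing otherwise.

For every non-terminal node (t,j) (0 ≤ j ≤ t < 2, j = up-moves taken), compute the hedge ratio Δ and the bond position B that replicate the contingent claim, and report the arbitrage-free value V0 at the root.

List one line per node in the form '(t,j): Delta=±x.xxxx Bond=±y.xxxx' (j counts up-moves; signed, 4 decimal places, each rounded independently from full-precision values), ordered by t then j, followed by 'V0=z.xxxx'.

No-arbitrage ⇒ martingale measure with p* = (R−d)/(u−d) = 0.8235.
Payoff layer (t=2): V(2,0)=0.0000, V(2,1)=0.0000, V(2,2)=177.4891
(1,0): S=109.8100. Δ = (V_up−V_dn)/(S_up−S_dn) = (0.0000−0.0000)/(124.0853−86.7499) = 0.0000. V = [p*·0.0000 + (1−p*)·0.0000]/1.07 = 0.0000. B = V − Δ·S = 0.0000.
(1,1): S=157.0700. Δ = (V_up−V_dn)/(S_up−S_dn) = (177.4891−0.0000)/(177.4891−124.0853) = 3.3235. V = [p*·177.4891 + (1−p*)·0.0000]/1.07 = 136.6051. B = V − Δ·S = -385.4216.
(0,0): S=139.0000. Δ = (V_up−V_dn)/(S_up−S_dn) = (136.6051−0.0000)/(157.0700−109.8100) = 2.8905. V = [p*·136.6051 + (1−p*)·0.0000]/1.07 = 105.1386. B = V − Δ·S = -296.6412.
Root portfolio cost Δ·139+B reproduces V0=105.1386.

(0,0): Delta=2.8905 Bond=-296.6412
(1,0): Delta=0.0000 Bond=0.0000
(1,1): Delta=3.3235 Bond=-385.4216
V0=105.1386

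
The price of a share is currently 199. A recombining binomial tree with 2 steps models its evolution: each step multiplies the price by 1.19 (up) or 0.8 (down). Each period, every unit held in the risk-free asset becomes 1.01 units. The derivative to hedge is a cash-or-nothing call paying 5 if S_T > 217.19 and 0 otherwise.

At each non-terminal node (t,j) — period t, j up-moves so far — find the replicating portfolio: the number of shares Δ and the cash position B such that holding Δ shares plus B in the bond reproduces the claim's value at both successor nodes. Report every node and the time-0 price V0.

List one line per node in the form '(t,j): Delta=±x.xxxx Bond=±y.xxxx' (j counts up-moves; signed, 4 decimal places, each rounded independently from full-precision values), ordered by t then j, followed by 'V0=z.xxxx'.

Under the risk-neutral measure, an up-move has probability p* = (R−d)/(u−d) = 0.5385 and values discount at R = 1.01.
Terminal values V(2,·): V(2,0)=0.0000, V(2,1)=0.0000, V(2,2)=5.0000
Node (1,0) S=159.2000: V=(p*·0.0000+(1−p*)·0.0000)/1.01=0.0000; Δ=(0.0000−0.0000)/(189.4480−127.3600)=0.0000; B=V−Δ·S=0.0000
Node (1,1) S=236.8100: V=(p*·5.0000+(1−p*)·0.0000)/1.01=2.6657; Δ=(5.0000−0.0000)/(281.8039−189.4480)=0.0541; B=V−Δ·S=-10.1549
Node (0,0) S=199.0000: V=(p*·2.6657+(1−p*)·0.0000)/1.01=1.4211; Δ=(2.6657−0.0000)/(236.8100−159.2000)=0.0343; B=V−Δ·S=-5.4139
Root portfolio cost Δ·199+B reproduces V0=1.4211.

(0,0): Delta=0.0343 Bond=-5.4139
(1,0): Delta=0.0000 Bond=0.0000
(1,1): Delta=0.0541 Bond=-10.1549
V0=1.4211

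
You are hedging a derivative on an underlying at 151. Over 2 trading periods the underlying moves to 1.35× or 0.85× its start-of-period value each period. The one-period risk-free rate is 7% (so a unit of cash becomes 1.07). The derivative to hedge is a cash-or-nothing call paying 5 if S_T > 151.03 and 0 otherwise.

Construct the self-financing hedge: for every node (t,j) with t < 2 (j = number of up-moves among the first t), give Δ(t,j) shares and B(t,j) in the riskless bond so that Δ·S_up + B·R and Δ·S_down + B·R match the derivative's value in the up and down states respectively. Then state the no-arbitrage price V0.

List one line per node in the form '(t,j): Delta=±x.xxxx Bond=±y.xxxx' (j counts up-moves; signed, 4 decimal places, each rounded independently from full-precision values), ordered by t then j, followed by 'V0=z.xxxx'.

(0,0): Delta=0.0347 Bond=-2.2360
(1,0): Delta=0.0779 Bond=-7.9439
(1,1): Delta=0.0000 Bond=4.6729
V0=2.9976

The replicating-portfolio and risk-neutral prices coincide; use p* = (1.07−0.85)/(1.35−0.85) = 0.4400 for the latter.
Terminal payoffs: V(2,0)=0.0000, V(2,1)=5.0000, V(2,2)=5.0000
Node (1,0) S=128.3500: V=(p*·5.0000+(1−p*)·0.0000)/1.07=2.0561; Δ=(5.0000−0.0000)/(173.2725−109.0975)=0.0779; B=V−Δ·S=-7.9439
Node (1,1) S=203.8500: V=(p*·5.0000+(1−p*)·5.0000)/1.07=4.6729; Δ=(5.0000−5.0000)/(275.1975−173.2725)=0.0000; B=V−Δ·S=4.6729
Node (0,0) S=151.0000: V=(p*·4.6729+(1−p*)·2.0561)/1.07=2.9976; Δ=(4.6729−2.0561)/(203.8500−128.3500)=0.0347; B=V−Δ·S=-2.2360
Self-financing check: at every node Δ·S+B equals the discounted successor values.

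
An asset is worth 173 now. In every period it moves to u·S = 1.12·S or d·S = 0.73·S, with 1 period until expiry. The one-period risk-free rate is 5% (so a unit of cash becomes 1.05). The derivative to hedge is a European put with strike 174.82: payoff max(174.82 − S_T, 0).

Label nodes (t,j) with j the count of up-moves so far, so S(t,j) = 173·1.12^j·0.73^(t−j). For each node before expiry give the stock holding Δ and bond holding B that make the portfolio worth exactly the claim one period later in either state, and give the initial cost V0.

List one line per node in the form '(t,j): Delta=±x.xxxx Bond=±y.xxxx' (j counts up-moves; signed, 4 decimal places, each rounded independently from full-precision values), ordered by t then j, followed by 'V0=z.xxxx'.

(0,0): Delta=-0.7193 Bond=132.7316
V0=8.2957

No-arbitrage ⇒ martingale measure with p* = (R−d)/(u−d) = 0.8205.
At expiry t=1: V(1,0)=48.5300, V(1,1)=0.0000
(0,0): S=173.0000. Δ = (V_up−V_dn)/(S_up−S_dn) = (0.0000−48.5300)/(193.7600−126.2900) = -0.7193. V = [p*·0.0000 + (1−p*)·48.5300]/1.05 = 8.2957. B = V − Δ·S = 132.7316.
Root portfolio cost Δ·173+B reproduces V0=8.2957.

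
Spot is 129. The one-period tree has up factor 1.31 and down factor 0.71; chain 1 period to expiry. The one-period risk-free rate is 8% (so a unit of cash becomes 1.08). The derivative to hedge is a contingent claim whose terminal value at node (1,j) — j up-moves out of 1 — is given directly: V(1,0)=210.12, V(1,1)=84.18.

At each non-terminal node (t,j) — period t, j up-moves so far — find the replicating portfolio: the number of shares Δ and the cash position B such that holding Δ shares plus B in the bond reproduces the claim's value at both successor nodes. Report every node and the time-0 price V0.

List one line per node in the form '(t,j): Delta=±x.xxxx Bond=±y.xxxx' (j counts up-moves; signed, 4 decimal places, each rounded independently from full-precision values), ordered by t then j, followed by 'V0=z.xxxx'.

(0,0): Delta=-1.6271 Bond=332.5454
V0=122.6454

Risk-neutral probability p* = (R−d)/(u−d) = (1.08−0.71)/(1.31−0.71) = 0.6167.
At expiry t=1: V(1,0)=210.1200, V(1,1)=84.1800
Node (0,0) S=129.0000: V=(p*·84.1800+(1−p*)·210.1200)/1.08=122.6454; Δ=(84.1800−210.1200)/(168.9900−91.5900)=-1.6271; B=V−Δ·S=332.5454
Root portfolio cost Δ·129+B reproduces V0=122.6454.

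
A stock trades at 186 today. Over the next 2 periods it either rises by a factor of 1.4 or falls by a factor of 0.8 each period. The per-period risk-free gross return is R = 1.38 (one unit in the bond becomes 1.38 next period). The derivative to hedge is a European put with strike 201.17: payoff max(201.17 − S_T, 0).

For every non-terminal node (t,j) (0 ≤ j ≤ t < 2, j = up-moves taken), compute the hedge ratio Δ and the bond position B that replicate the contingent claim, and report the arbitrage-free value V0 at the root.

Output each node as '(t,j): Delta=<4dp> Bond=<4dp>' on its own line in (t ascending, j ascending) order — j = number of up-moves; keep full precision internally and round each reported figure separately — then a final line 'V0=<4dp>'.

(0,0): Delta=-0.0178 Bond=3.3543
(1,0): Delta=-0.9199 Bond=138.8671
(1,1): Delta=0.0000 Bond=0.0000
V0=0.0479

The replicating-portfolio and risk-neutral prices coincide; use p* = (1.38−0.8)/(1.4−0.8) = 0.9667 for the latter.
At expiry t=2: V(2,0)=82.1300, V(2,1)=0.0000, V(2,2)=0.0000
(1,0): S=148.8000. Δ = (V_up−V_dn)/(S_up−S_dn) = (0.0000−82.1300)/(208.3200−119.0400) = -0.9199. V = [p*·0.0000 + (1−p*)·82.1300]/1.38 = 1.9838. B = V − Δ·S = 138.8671.
(1,1): S=260.4000. Δ = (V_up−V_dn)/(S_up−S_dn) = (0.0000−0.0000)/(364.5600−208.3200) = 0.0000. V = [p*·0.0000 + (1−p*)·0.0000]/1.38 = 0.0000. B = V − Δ·S = 0.0000.
(0,0): S=186.0000. Δ = (V_up−V_dn)/(S_up−S_dn) = (0.0000−1.9838)/(260.4000−148.8000) = -0.0178. V = [p*·0.0000 + (1−p*)·1.9838]/1.38 = 0.0479. B = V − Δ·S = 3.3543.
Self-financing check: at every node Δ·S+B equals the discounted successor values.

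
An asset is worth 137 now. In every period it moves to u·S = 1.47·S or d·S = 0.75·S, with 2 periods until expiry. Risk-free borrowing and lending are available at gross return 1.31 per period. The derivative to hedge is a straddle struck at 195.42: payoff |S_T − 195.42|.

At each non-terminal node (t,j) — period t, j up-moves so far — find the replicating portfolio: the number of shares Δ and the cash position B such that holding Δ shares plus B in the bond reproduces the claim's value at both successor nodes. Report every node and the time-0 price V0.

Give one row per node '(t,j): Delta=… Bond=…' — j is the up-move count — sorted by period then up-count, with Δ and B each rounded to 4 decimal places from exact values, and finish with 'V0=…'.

(0,0): Delta=0.2113 Bond=18.8643
(1,0): Delta=-1.0000 Bond=149.1756
(1,1): Delta=0.3879 Bond=-10.8488
V0=47.8154

Under the risk-neutral measure, an up-move has probability p* = (R−d)/(u−d) = 0.7778 and values discount at R = 1.31.
At expiry t=2: V(2,0)=118.3575, V(2,1)=44.3775, V(2,2)=100.6233
(1,0): S=102.7500. Δ = (V_up−V_dn)/(S_up−S_dn) = (44.3775−118.3575)/(151.0425−77.0625) = -1.0000. V = [p*·44.3775 + (1−p*)·118.3575]/1.31 = 46.4256. B = V − Δ·S = 149.1756.
(1,1): S=201.3900. Δ = (V_up−V_dn)/(S_up−S_dn) = (100.6233−44.3775)/(296.0433−151.0425) = 0.3879. V = [p*·100.6233 + (1−p*)·44.3775]/1.31 = 67.2704. B = V − Δ·S = -10.8488.
(0,0): S=137.0000. Δ = (V_up−V_dn)/(S_up−S_dn) = (67.2704−46.4256)/(201.3900−102.7500) = 0.2113. V = [p*·67.2704 + (1−p*)·46.4256]/1.31 = 47.8154. B = V − Δ·S = 18.8643.
Each (Δ,B) replicates both successor values, so the strategy is self-financing and V0 is arbitrage-free.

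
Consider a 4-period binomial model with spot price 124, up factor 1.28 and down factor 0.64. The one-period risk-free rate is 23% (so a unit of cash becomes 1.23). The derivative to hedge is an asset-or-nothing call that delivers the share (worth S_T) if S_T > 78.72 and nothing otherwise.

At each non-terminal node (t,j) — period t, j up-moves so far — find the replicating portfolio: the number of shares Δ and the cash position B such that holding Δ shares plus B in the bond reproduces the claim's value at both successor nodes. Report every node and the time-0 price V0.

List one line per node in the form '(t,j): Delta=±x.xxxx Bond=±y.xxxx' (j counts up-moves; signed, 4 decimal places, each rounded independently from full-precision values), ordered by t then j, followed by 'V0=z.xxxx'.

(0,0): Delta=1.0047 Bond=-0.6137
(1,0): Delta=1.0763 Bond=-6.4414
(1,1): Delta=1.0017 Bond=-0.2729
(2,0): Delta=1.9187 Bond=-50.7065
(2,1): Delta=1.0407 Bond=-4.2972
(2,2): Delta=1.0000 Bond=0.0000
(3,0): Delta=0.0000 Bond=0.0000
(3,1): Delta=2.0000 Bond=-67.6545
(3,2): Delta=1.0000 Bond=0.0000
(3,3): Delta=1.0000 Bond=0.0000
V0=123.9677

No-arbitrage ⇒ martingale measure with p* = (R−d)/(u−d) = 0.9219.
Terminal values V(4,·): V(4,0)=0.0000, V(4,1)=0.0000, V(4,2)=83.2150, V(4,3)=166.4300, V(4,4)=332.8600
Node (3,0) S=32.5059: V=(p*·0.0000+(1−p*)·0.0000)/1.23=0.0000; Δ=(0.0000−0.0000)/(41.6075−20.8037)=0.0000; B=V−Δ·S=0.0000
Node (3,1) S=65.0117: V=(p*·83.2150+(1−p*)·0.0000)/1.23=62.3690; Δ=(83.2150−0.0000)/(83.2150−41.6075)=2.0000; B=V−Δ·S=-67.6545
Node (3,2) S=130.0234: V=(p*·166.4300+(1−p*)·83.2150)/1.23=130.0234; Δ=(166.4300−83.2150)/(166.4300−83.2150)=1.0000; B=V−Δ·S=0.0000
Node (3,3) S=260.0468: V=(p*·332.8600+(1−p*)·166.4300)/1.23=260.0468; Δ=(332.8600−166.4300)/(332.8600−166.4300)=1.0000; B=V−Δ·S=0.0000
Node (2,0) S=50.7904: V=(p*·62.3690+(1−p*)·0.0000)/1.23=46.7450; Δ=(62.3690−0.0000)/(65.0117−32.5059)=1.9187; B=V−Δ·S=-50.7065
Node (2,1) S=101.5808: V=(p*·130.0234+(1−p*)·62.3690)/1.23=101.4129; Δ=(130.0234−62.3690)/(130.0234−65.0117)=1.0407; B=V−Δ·S=-4.2972
Node (2,2) S=203.1616: V=(p*·260.0468+(1−p*)·130.0234)/1.23=203.1616; Δ=(260.0468−130.0234)/(260.0468−130.0234)=1.0000; B=V−Δ·S=0.0000
Node (1,0) S=79.3600: V=(p*·101.4129+(1−p*)·46.7450)/1.23=78.9772; Δ=(101.4129−46.7450)/(101.5808−50.7904)=1.0763; B=V−Δ·S=-6.4414
Node (1,1) S=158.7200: V=(p*·203.1616+(1−p*)·101.4129)/1.23=158.7093; Δ=(203.1616−101.4129)/(203.1616−101.5808)=1.0017; B=V−Δ·S=-0.2729
Node (0,0) S=124.0000: V=(p*·158.7093+(1−p*)·78.9772)/1.23=123.9677; Δ=(158.7093−78.9772)/(158.7200−79.3600)=1.0047; B=V−Δ·S=-0.6137
The time-0 hedge costs 123.9677, which is the no-arbitrage price.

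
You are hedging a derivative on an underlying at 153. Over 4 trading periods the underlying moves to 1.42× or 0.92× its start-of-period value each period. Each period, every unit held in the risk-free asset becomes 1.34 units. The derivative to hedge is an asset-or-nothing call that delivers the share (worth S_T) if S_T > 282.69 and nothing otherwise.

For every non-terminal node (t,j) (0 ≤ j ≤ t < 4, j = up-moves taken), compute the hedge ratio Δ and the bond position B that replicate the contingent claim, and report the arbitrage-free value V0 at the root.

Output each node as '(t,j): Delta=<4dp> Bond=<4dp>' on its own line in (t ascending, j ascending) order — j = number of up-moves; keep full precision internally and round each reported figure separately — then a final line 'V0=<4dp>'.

Since d<R<u, set p* = (R−d)/(u−d) = 0.8400; price each node as the discounted p*-expectation of its children.
Payoff layer (t=4): V(4,0)=0.0000, V(4,1)=0.0000, V(4,2)=0.0000, V(4,3)=403.0364, V(4,4)=622.0780
  t=3,j=0: stock 119.1393 → up 169.1778 (V=0.0000), down 109.6081 (V=0.0000). Price 0.0000; hedge Δ=0.0000, bond B=0.0000.
  t=3,j=1: stock 183.8889 → up 261.1222 (V=0.0000), down 169.1778 (V=0.0000). Price 0.0000; hedge Δ=0.0000, bond B=0.0000.
  t=3,j=2: stock 283.8285 → up 403.0364 (V=403.0364), down 261.1222 (V=0.0000). Price 252.6497; hedge Δ=2.8400, bond B=-553.4231.
  t=3,j=3: stock 438.0831 → up 622.0780 (V=622.0780), down 403.0364 (V=403.0364). Price 438.0831; hedge Δ=1.0000, bond B=0.0000.
  t=2,j=0: stock 129.4992 → up 183.8889 (V=0.0000), down 119.1393 (V=0.0000). Price 0.0000; hedge Δ=0.0000, bond B=0.0000.
  t=2,j=1: stock 199.8792 → up 283.8285 (V=252.6497), down 183.8889 (V=0.0000). Price 158.3774; hedge Δ=2.5280, bond B=-346.9220.
  t=2,j=2: stock 308.5092 → up 438.0831 (V=438.0831), down 283.8285 (V=252.6497). Price 304.7864; hedge Δ=1.2021, bond B=-66.0804.
  t=1,j=0: stock 140.7600 → up 199.8792 (V=158.3774), down 129.4992 (V=0.0000). Price 99.2814; hedge Δ=2.2503, bond B=-217.4735.
  t=1,j=1: stock 217.2600 → up 308.5092 (V=304.7864), down 199.8792 (V=158.3774). Price 209.9708; hedge Δ=1.3478, bond B=-82.8470.
  t=0,j=0: stock 153.0000 → up 217.2600 (V=209.9708), down 140.7600 (V=99.2814). Price 143.4780; hedge Δ=1.4469, bond B=-77.9009.
Each (Δ,B) replicates both successor values, so the strategy is self-financing and V0 is arbitrage-free.

(0,0): Delta=1.4469 Bond=-77.9009
(1,0): Delta=2.2503 Bond=-217.4735
(1,1): Delta=1.3478 Bond=-82.8470
(2,0): Delta=0.0000 Bond=0.0000
(2,1): Delta=2.5280 Bond=-346.9220
(2,2): Delta=1.2021 Bond=-66.0804
(3,0): Delta=0.0000 Bond=0.0000
(3,1): Delta=0.0000 Bond=0.0000
(3,2): Delta=2.8400 Bond=-553.4231
(3,3): Delta=1.0000 Bond=0.0000
V0=143.4780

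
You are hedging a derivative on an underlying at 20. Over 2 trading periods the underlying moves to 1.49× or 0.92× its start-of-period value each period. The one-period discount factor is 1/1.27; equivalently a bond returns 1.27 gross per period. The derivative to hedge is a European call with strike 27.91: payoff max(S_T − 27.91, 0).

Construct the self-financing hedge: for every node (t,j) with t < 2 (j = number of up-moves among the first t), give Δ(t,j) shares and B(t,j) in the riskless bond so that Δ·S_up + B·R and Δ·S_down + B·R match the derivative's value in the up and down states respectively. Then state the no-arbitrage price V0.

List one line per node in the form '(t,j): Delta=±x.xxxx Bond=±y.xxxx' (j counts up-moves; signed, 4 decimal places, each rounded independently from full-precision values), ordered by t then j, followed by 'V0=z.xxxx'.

(0,0): Delta=0.6995 Bond=-10.1338
(1,0): Delta=0.0000 Bond=0.0000
(1,1): Delta=0.9709 Bond=-20.9596
V0=3.8552

Under the risk-neutral measure, an up-move has probability p* = (R−d)/(u−d) = 0.6140 and values discount at R = 1.27.
Terminal values V(2,·): V(2,0)=0.0000, V(2,1)=0.0000, V(2,2)=16.4920
  t=1,j=0: stock 18.4000 → up 27.4160 (V=0.0000), down 16.9280 (V=0.0000). Price 0.0000; hedge Δ=0.0000, bond B=0.0000.
  t=1,j=1: stock 29.8000 → up 44.4020 (V=16.4920), down 27.4160 (V=0.0000). Price 7.9738; hedge Δ=0.9709, bond B=-20.9596.
  t=0,j=0: stock 20.0000 → up 29.8000 (V=7.9738), down 18.4000 (V=0.0000). Price 3.8552; hedge Δ=0.6995, bond B=-10.1338.
Root portfolio cost Δ·20+B reproduces V0=3.8552.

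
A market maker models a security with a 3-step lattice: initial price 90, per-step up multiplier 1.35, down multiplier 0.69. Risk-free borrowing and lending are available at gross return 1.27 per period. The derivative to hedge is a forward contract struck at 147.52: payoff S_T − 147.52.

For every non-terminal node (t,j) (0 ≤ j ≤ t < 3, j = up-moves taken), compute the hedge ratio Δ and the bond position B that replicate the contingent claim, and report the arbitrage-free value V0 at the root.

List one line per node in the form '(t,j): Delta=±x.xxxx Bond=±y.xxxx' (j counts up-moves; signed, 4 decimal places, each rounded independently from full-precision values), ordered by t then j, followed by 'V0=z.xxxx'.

(0,0): Delta=1.0000 Bond=-72.0178
(1,0): Delta=1.0000 Bond=-91.4626
(1,1): Delta=1.0000 Bond=-91.4626
(2,0): Delta=1.0000 Bond=-116.1575
(2,1): Delta=1.0000 Bond=-116.1575
(2,2): Delta=1.0000 Bond=-116.1575
V0=17.9822

No-arbitrage ⇒ martingale measure with p* = (R−d)/(u−d) = 0.8788.
At expiry t=3: V(3,0)=-117.9542, V(3,1)=-89.6739, V(3,2)=-34.3427, V(3,3)=73.9138
  t=2,j=0: stock 42.8490 → up 57.8461 (V=-89.6739), down 29.5658 (V=-117.9542). Price -73.3085; hedge Δ=1.0000, bond B=-116.1575.
  t=2,j=1: stock 83.8350 → up 113.1773 (V=-34.3427), down 57.8462 (V=-89.6739). Price -32.3225; hedge Δ=1.0000, bond B=-116.1575.
  t=2,j=2: stock 164.0250 → up 221.4338 (V=73.9138), down 113.1773 (V=-34.3427). Price 47.8675; hedge Δ=1.0000, bond B=-116.1575.
  t=1,j=0: stock 62.1000 → up 83.8350 (V=-32.3225), down 42.8490 (V=-73.3085). Price -29.3626; hedge Δ=1.0000, bond B=-91.4626.
  t=1,j=1: stock 121.5000 → up 164.0250 (V=47.8675), down 83.8350 (V=-32.3225). Price 30.0374; hedge Δ=1.0000, bond B=-91.4626.
  t=0,j=0: stock 90.0000 → up 121.5000 (V=30.0374), down 62.1000 (V=-29.3626). Price 17.9822; hedge Δ=1.0000, bond B=-72.0178.
Root portfolio cost Δ·90+B reproduces V0=17.9822.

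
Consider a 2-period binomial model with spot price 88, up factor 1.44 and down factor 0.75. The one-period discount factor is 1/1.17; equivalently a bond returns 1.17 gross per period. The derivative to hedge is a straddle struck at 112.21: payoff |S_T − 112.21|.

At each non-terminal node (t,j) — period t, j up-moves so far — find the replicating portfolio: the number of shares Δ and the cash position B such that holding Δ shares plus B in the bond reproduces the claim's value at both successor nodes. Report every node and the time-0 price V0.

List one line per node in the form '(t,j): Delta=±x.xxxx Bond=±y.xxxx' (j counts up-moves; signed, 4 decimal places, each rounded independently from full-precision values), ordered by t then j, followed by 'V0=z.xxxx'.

The replicating-portfolio and risk-neutral prices coincide; use p* = (1.17−0.75)/(1.44−0.75) = 0.6087 for the latter.
Terminal payoffs: V(2,0)=62.7100, V(2,1)=17.1700, V(2,2)=70.2668
  t=1,j=0: stock 66.0000 → up 95.0400 (V=17.1700), down 49.5000 (V=62.7100). Price 29.9060; hedge Δ=-1.0000, bond B=95.9060.
  t=1,j=1: stock 126.7200 → up 182.4768 (V=70.2668), down 95.0400 (V=17.1700). Price 42.2990; hedge Δ=0.6073, bond B=-34.6529.
  t=0,j=0: stock 88.0000 → up 126.7200 (V=42.2990), down 66.0000 (V=29.9060). Price 32.0082; hedge Δ=0.2041, bond B=14.0473.
Self-financing check: at every node Δ·S+B equals the discounted successor values.

(0,0): Delta=0.2041 Bond=14.0473
(1,0): Delta=-1.0000 Bond=95.9060
(1,1): Delta=0.6073 Bond=-34.6529
V0=32.0082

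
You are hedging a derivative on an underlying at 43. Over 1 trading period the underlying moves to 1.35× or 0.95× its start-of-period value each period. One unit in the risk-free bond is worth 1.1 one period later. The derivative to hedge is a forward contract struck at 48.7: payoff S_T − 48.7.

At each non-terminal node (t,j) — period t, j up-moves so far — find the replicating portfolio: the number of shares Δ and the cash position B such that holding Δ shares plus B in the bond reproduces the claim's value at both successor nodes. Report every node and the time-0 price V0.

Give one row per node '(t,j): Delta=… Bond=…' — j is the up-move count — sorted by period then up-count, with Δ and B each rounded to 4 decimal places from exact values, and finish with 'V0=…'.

(0,0): Delta=1.0000 Bond=-44.2727
V0=-1.2727

The replicating-portfolio and risk-neutral prices coincide; use p* = (1.1−0.95)/(1.35−0.95) = 0.3750 for the latter.
At expiry t=1: V(1,0)=-7.8500, V(1,1)=9.3500
  t=0,j=0: stock 43.0000 → up 58.0500 (V=9.3500), down 40.8500 (V=-7.8500). Price -1.2727; hedge Δ=1.0000, bond B=-44.2727.
Root portfolio cost Δ·43+B reproduces V0=-1.2727.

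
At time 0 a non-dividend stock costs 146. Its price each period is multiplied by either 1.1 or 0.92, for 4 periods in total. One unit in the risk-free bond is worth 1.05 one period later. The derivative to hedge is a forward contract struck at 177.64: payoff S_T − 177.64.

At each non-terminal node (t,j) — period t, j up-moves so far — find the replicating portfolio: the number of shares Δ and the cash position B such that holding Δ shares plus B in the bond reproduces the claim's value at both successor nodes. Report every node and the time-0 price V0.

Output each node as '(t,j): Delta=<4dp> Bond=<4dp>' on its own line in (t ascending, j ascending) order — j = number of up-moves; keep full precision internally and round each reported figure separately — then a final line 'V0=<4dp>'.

(0,0): Delta=1.0000 Bond=-146.1449
(1,0): Delta=1.0000 Bond=-153.4521
(1,1): Delta=1.0000 Bond=-153.4521
(2,0): Delta=1.0000 Bond=-161.1247
(2,1): Delta=1.0000 Bond=-161.1247
(2,2): Delta=1.0000 Bond=-161.1247
(3,0): Delta=1.0000 Bond=-169.1810
(3,1): Delta=1.0000 Bond=-169.1810
(3,2): Delta=1.0000 Bond=-169.1810
(3,3): Delta=1.0000 Bond=-169.1810
V0=-0.1449

The replicating-portfolio and risk-neutral prices coincide; use p* = (1.05−0.92)/(1.1−0.92) = 0.7222 for the latter.
Payoff layer (t=4): V(4,0)=-73.0466, V(4,1)=-52.5827, V(4,2)=-28.1150, V(4,3)=1.1399, V(4,4)=36.1186
Node (3,0) S=113.6884: V=(p*·-52.5827+(1−p*)·-73.0466)/1.05=-55.4925; Δ=(-52.5827−-73.0466)/(125.0573−104.5934)=1.0000; B=V−Δ·S=-169.1810
Node (3,1) S=135.9318: V=(p*·-28.1150+(1−p*)·-52.5827)/1.05=-33.2491; Δ=(-28.1150−-52.5827)/(149.5250−125.0573)=1.0000; B=V−Δ·S=-169.1810
Node (3,2) S=162.5272: V=(p*·1.1399+(1−p*)·-28.1150)/1.05=-6.6538; Δ=(1.1399−-28.1150)/(178.7799−149.5250)=1.0000; B=V−Δ·S=-169.1810
Node (3,3) S=194.3260: V=(p*·36.1186+(1−p*)·1.1399)/1.05=25.1450; Δ=(36.1186−1.1399)/(213.7586−178.7799)=1.0000; B=V−Δ·S=-169.1810
Node (2,0) S=123.5744: V=(p*·-33.2491+(1−p*)·-55.4925)/1.05=-37.5503; Δ=(-33.2491−-55.4925)/(135.9318−113.6884)=1.0000; B=V−Δ·S=-161.1247
Node (2,1) S=147.7520: V=(p*·-6.6538+(1−p*)·-33.2491)/1.05=-13.3727; Δ=(-6.6538−-33.2491)/(162.5272−135.9318)=1.0000; B=V−Δ·S=-161.1247
Node (2,2) S=176.6600: V=(p*·25.1450+(1−p*)·-6.6538)/1.05=15.5353; Δ=(25.1450−-6.6538)/(194.3260−162.5272)=1.0000; B=V−Δ·S=-161.1247
Node (1,0) S=134.3200: V=(p*·-13.3727+(1−p*)·-37.5503)/1.05=-19.1321; Δ=(-13.3727−-37.5503)/(147.7520−123.5744)=1.0000; B=V−Δ·S=-153.4521
Node (1,1) S=160.6000: V=(p*·15.5353+(1−p*)·-13.3727)/1.05=7.1479; Δ=(15.5353−-13.3727)/(176.6600−147.7520)=1.0000; B=V−Δ·S=-153.4521
Node (0,0) S=146.0000: V=(p*·7.1479+(1−p*)·-19.1321)/1.05=-0.1449; Δ=(7.1479−-19.1321)/(160.6000−134.3200)=1.0000; B=V−Δ·S=-146.1449
Root portfolio cost Δ·146+B reproduces V0=-0.1449.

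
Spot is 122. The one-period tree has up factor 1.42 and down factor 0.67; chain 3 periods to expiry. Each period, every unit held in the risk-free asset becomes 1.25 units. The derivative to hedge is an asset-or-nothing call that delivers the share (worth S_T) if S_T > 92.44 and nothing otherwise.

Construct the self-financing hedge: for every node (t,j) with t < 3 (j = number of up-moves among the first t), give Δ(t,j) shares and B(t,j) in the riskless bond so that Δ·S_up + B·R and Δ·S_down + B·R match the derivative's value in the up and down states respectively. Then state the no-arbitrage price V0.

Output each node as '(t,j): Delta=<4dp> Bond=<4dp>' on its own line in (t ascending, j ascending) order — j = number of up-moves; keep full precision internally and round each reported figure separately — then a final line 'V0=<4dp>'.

Risk-neutral probability p* = (R−d)/(u−d) = (1.25−0.67)/(1.42−0.67) = 0.7733.
Terminal values V(3,·): V(3,0)=0.0000, V(3,1)=0.0000, V(3,2)=164.8205, V(3,3)=349.3211
(2,0): S=54.7658. Δ = (V_up−V_dn)/(S_up−S_dn) = (0.0000−0.0000)/(77.7674−36.6931) = 0.0000. V = [p*·0.0000 + (1−p*)·0.0000]/1.25 = 0.0000. B = V − Δ·S = 0.0000.
(2,1): S=116.0708. Δ = (V_up−V_dn)/(S_up−S_dn) = (164.8205−0.0000)/(164.8205−77.7674) = 1.8933. V = [p*·164.8205 + (1−p*)·0.0000]/1.25 = 101.9690. B = V − Δ·S = -117.7917.
(2,2): S=246.0008. Δ = (V_up−V_dn)/(S_up−S_dn) = (349.3211−164.8205)/(349.3211−164.8205) = 1.0000. V = [p*·349.3211 + (1−p*)·164.8205]/1.25 = 246.0008. B = V − Δ·S = 0.0000.
(1,0): S=81.7400. Δ = (V_up−V_dn)/(S_up−S_dn) = (101.9690−0.0000)/(116.0708−54.7658) = 1.6633. V = [p*·101.9690 + (1−p*)·0.0000]/1.25 = 63.0848. B = V − Δ·S = -72.8738.
(1,1): S=173.2400. Δ = (V_up−V_dn)/(S_up−S_dn) = (246.0008−101.9690)/(246.0008−116.0708) = 1.1085. V = [p*·246.0008 + (1−p*)·101.9690]/1.25 = 170.6829. B = V − Δ·S = -21.3596.
(0,0): S=122.0000. Δ = (V_up−V_dn)/(S_up−S_dn) = (170.6829−63.0848)/(173.2400−81.7400) = 1.1759. V = [p*·170.6829 + (1−p*)·63.0848]/1.25 = 117.0352. B = V − Δ·S = -26.4289.
Check: Δ(0,0)·S0 + B(0,0) = 117.0352 = V0.

(0,0): Delta=1.1759 Bond=-26.4289
(1,0): Delta=1.6633 Bond=-72.8738
(1,1): Delta=1.1085 Bond=-21.3596
(2,0): Delta=0.0000 Bond=0.0000
(2,1): Delta=1.8933 Bond=-117.7917
(2,2): Delta=1.0000 Bond=0.0000
V0=117.0352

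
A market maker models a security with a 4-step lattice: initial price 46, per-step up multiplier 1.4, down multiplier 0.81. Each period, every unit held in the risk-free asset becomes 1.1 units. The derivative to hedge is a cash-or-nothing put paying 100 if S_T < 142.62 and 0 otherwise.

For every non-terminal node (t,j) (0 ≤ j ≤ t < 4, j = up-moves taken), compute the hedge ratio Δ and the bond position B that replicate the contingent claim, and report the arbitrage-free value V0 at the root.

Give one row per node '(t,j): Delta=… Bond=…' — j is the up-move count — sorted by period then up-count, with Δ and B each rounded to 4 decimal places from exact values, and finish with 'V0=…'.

No-arbitrage ⇒ martingale measure with p* = (R−d)/(u−d) = 0.4915.
Terminal values V(4,·): V(4,0)=100.0000, V(4,1)=100.0000, V(4,2)=100.0000, V(4,3)=100.0000, V(4,4)=0.0000
Node (3,0) S=24.4463: V=(p*·100.0000+(1−p*)·100.0000)/1.1=90.9091; Δ=(100.0000−100.0000)/(34.2248−19.8015)=0.0000; B=V−Δ·S=90.9091
Node (3,1) S=42.2528: V=(p*·100.0000+(1−p*)·100.0000)/1.1=90.9091; Δ=(100.0000−100.0000)/(59.1540−34.2248)=0.0000; B=V−Δ·S=90.9091
Node (3,2) S=73.0296: V=(p*·100.0000+(1−p*)·100.0000)/1.1=90.9091; Δ=(100.0000−100.0000)/(102.2414−59.1540)=0.0000; B=V−Δ·S=90.9091
Node (3,3) S=126.2240: V=(p*·0.0000+(1−p*)·100.0000)/1.1=46.2250; Δ=(0.0000−100.0000)/(176.7136−102.2414)=-1.3428; B=V−Δ·S=215.7165
Node (2,0) S=30.1806: V=(p*·90.9091+(1−p*)·90.9091)/1.1=82.6446; Δ=(90.9091−90.9091)/(42.2528−24.4463)=0.0000; B=V−Δ·S=82.6446
Node (2,1) S=52.1640: V=(p*·90.9091+(1−p*)·90.9091)/1.1=82.6446; Δ=(90.9091−90.9091)/(73.0296−42.2528)=0.0000; B=V−Δ·S=82.6446
Node (2,2) S=90.1600: V=(p*·46.2250+(1−p*)·90.9091)/1.1=62.6779; Δ=(46.2250−90.9091)/(126.2240−73.0296)=-0.8400; B=V−Δ·S=138.4137
Node (1,0) S=37.2600: V=(p*·82.6446+(1−p*)·82.6446)/1.1=75.1315; Δ=(82.6446−82.6446)/(52.1640−30.1806)=0.0000; B=V−Δ·S=75.1315
Node (1,1) S=64.4000: V=(p*·62.6779+(1−p*)·82.6446)/1.1=66.2095; Δ=(62.6779−82.6446)/(90.1600−52.1640)=-0.5255; B=V−Δ·S=100.0514
Node (0,0) S=46.0000: V=(p*·66.2095+(1−p*)·75.1315)/1.1=64.3146; Δ=(66.2095−75.1315)/(64.4000−37.2600)=-0.3287; B=V−Δ·S=79.4366
Check: Δ(0,0)·S0 + B(0,0) = 64.3146 = V0.

(0,0): Delta=-0.3287 Bond=79.4366
(1,0): Delta=0.0000 Bond=75.1315
(1,1): Delta=-0.5255 Bond=100.0514
(2,0): Delta=0.0000 Bond=82.6446
(2,1): Delta=0.0000 Bond=82.6446
(2,2): Delta=-0.8400 Bond=138.4137
(3,0): Delta=0.0000 Bond=90.9091
(3,1): Delta=0.0000 Bond=90.9091
(3,2): Delta=0.0000 Bond=90.9091
(3,3): Delta=-1.3428 Bond=215.7165
V0=64.3146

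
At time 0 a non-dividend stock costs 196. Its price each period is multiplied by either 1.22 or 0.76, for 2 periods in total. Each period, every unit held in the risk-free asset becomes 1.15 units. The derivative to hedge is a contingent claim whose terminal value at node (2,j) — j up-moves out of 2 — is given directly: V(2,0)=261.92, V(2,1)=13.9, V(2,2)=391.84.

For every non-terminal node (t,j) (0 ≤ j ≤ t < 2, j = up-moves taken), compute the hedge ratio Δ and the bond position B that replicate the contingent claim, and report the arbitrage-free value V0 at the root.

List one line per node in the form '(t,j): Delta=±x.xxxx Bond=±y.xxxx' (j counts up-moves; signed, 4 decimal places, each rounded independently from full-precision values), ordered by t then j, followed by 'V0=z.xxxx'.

No-arbitrage ⇒ martingale measure with p* = (R−d)/(u−d) = 0.8478.
At expiry t=2: V(2,0)=261.9200, V(2,1)=13.9000, V(2,2)=391.8400
Node (1,0) S=148.9600: V=(p*·13.9000+(1−p*)·261.9200)/1.15=44.9062; Δ=(13.9000−261.9200)/(181.7312−113.2096)=-3.6196; B=V−Δ·S=584.0802
Node (1,1) S=239.1200: V=(p*·391.8400+(1−p*)·13.9000)/1.15=290.7195; Δ=(391.8400−13.9000)/(291.7264−181.7312)=3.4360; B=V−Δ·S=-530.8892
Node (0,0) S=196.0000: V=(p*·290.7195+(1−p*)·44.9062)/1.15=220.2723; Δ=(290.7195−44.9062)/(239.1200−148.9600)=2.7264; B=V−Δ·S=-314.1043
Self-financing check: at every node Δ·S+B equals the discounted successor values.

(0,0): Delta=2.7264 Bond=-314.1043
(1,0): Delta=-3.6196 Bond=584.0802
(1,1): Delta=3.4360 Bond=-530.8892
V0=220.2723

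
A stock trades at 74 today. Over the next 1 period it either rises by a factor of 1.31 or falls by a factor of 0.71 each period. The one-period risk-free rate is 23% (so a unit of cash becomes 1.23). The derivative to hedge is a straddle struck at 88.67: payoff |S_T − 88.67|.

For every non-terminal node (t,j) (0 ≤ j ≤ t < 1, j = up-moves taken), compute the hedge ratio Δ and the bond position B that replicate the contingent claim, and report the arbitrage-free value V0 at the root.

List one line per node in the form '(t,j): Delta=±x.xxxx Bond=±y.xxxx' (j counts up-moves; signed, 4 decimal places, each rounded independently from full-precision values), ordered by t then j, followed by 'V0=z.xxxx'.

(0,0): Delta=-0.6275 Bond=56.1770
V0=9.7436

The replicating-portfolio and risk-neutral prices coincide; use p* = (1.23−0.71)/(1.31−0.71) = 0.8667 for the latter.
Terminal values V(1,·): V(1,0)=36.1300, V(1,1)=8.2700
Node (0,0) S=74.0000: V=(p*·8.2700+(1−p*)·36.1300)/1.23=9.7436; Δ=(8.2700−36.1300)/(96.9400−52.5400)=-0.6275; B=V−Δ·S=56.1770
Check: Δ(0,0)·S0 + B(0,0) = 9.7436 = V0.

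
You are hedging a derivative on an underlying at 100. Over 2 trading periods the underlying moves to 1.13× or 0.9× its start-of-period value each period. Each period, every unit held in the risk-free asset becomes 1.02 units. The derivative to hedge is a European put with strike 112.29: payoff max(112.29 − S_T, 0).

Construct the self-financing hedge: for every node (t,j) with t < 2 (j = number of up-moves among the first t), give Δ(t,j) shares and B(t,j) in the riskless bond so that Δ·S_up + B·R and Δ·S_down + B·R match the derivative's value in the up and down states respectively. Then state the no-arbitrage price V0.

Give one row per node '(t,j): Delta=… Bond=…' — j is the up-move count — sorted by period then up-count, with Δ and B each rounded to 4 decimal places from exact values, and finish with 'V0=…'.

Since d<R<u, set p* = (R−d)/(u−d) = 0.5217; price each node as the discounted p*-expectation of its children.
Payoff layer (t=2): V(2,0)=31.2900, V(2,1)=10.5900, V(2,2)=0.0000
  t=1,j=0: stock 90.0000 → up 101.7000 (V=10.5900), down 81.0000 (V=31.2900). Price 20.0882; hedge Δ=-1.0000, bond B=110.0882.
  t=1,j=1: stock 113.0000 → up 127.6900 (V=0.0000), down 101.7000 (V=10.5900). Price 4.9655; hedge Δ=-0.4075, bond B=51.0090.
  t=0,j=0: stock 100.0000 → up 113.0000 (V=4.9655), down 90.0000 (V=20.0882). Price 11.9589; hedge Δ=-0.6575, bond B=77.7101.
Check: Δ(0,0)·S0 + B(0,0) = 11.9589 = V0.

(0,0): Delta=-0.6575 Bond=77.7101
(1,0): Delta=-1.0000 Bond=110.0882
(1,1): Delta=-0.4075 Bond=51.0090
V0=11.9589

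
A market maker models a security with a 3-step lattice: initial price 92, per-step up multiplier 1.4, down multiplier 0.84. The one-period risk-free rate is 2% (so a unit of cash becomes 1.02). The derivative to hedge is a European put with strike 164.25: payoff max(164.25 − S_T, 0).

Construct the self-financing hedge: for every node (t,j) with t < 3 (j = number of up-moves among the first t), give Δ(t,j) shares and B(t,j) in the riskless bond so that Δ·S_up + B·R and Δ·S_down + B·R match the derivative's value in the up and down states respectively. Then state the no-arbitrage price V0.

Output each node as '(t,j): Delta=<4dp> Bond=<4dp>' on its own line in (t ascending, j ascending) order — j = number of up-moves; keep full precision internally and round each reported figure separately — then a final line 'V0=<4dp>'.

No-arbitrage ⇒ martingale measure with p* = (R−d)/(u−d) = 0.3214.
Terminal values V(3,·): V(3,0)=109.7212, V(3,1)=73.3687, V(3,2)=12.7812, V(3,3)=0.0000
Node (2,0) S=64.9152: V=(p*·73.3687+(1−p*)·109.7212)/1.02=96.1142; Δ=(73.3687−109.7212)/(90.8813−54.5288)=-1.0000; B=V−Δ·S=161.0294
Node (2,1) S=108.1920: V=(p*·12.7812+(1−p*)·73.3687)/1.02=52.8374; Δ=(12.7812−73.3687)/(151.4688−90.8813)=-1.0000; B=V−Δ·S=161.0294
Node (2,2) S=180.3200: V=(p*·0.0000+(1−p*)·12.7812)/1.02=8.5029; Δ=(0.0000−12.7812)/(252.4480−151.4688)=-0.1266; B=V−Δ·S=31.3265
Node (1,0) S=77.2800: V=(p*·52.8374+(1−p*)·96.1142)/1.02=80.5920; Δ=(52.8374−96.1142)/(108.1920−64.9152)=-1.0000; B=V−Δ·S=157.8720
Node (1,1) S=128.8000: V=(p*·8.5029+(1−p*)·52.8374)/1.02=37.8304; Δ=(8.5029−52.8374)/(180.3200−108.1920)=-0.6147; B=V−Δ·S=116.9992
Node (0,0) S=92.0000: V=(p*·37.8304+(1−p*)·80.5920)/1.02=65.5365; Δ=(37.8304−80.5920)/(128.8000−77.2800)=-0.8300; B=V−Δ·S=141.8964
The time-0 hedge costs 65.5365, which is the no-arbitrage price.

(0,0): Delta=-0.8300 Bond=141.8964
(1,0): Delta=-1.0000 Bond=157.8720
(1,1): Delta=-0.6147 Bond=116.9992
(2,0): Delta=-1.0000 Bond=161.0294
(2,1): Delta=-1.0000 Bond=161.0294
(2,2): Delta=-0.1266 Bond=31.3265
V0=65.5365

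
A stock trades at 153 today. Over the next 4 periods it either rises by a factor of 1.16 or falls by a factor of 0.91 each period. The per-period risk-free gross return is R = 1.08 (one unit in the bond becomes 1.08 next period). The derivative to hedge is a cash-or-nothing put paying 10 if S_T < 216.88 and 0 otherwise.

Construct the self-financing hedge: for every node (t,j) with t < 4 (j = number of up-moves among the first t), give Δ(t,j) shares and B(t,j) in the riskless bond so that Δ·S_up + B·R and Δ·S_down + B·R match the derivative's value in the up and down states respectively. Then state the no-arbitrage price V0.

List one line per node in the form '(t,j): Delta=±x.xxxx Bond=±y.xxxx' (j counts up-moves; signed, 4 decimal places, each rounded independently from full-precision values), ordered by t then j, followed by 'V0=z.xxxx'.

Since d<R<u, set p* = (R−d)/(u−d) = 0.6800; price each node as the discounted p*-expectation of its children.
At expiry t=4: V(4,0)=10.0000, V(4,1)=10.0000, V(4,2)=10.0000, V(4,3)=0.0000, V(4,4)=0.0000
  t=3,j=0: stock 115.2964 → up 133.7438 (V=10.0000), down 104.9197 (V=10.0000). Price 9.2593; hedge Δ=0.0000, bond B=9.2593.
  t=3,j=1: stock 146.9712 → up 170.4866 (V=10.0000), down 133.7438 (V=10.0000). Price 9.2593; hedge Δ=0.0000, bond B=9.2593.
  t=3,j=2: stock 187.3479 → up 217.3236 (V=0.0000), down 170.4866 (V=10.0000). Price 2.9630; hedge Δ=-0.2135, bond B=42.9630.
  t=3,j=3: stock 238.8171 → up 277.0278 (V=0.0000), down 217.3236 (V=0.0000). Price 0.0000; hedge Δ=0.0000, bond B=0.0000.
  t=2,j=0: stock 126.6993 → up 146.9712 (V=9.2593), down 115.2964 (V=9.2593). Price 8.5734; hedge Δ=0.0000, bond B=8.5734.
  t=2,j=1: stock 161.5068 → up 187.3479 (V=2.9630), down 146.9712 (V=9.2593). Price 4.6091; hedge Δ=-0.1559, bond B=29.7942.
  t=2,j=2: stock 205.8768 → up 238.8171 (V=0.0000), down 187.3479 (V=2.9630). Price 0.8779; hedge Δ=-0.0576, bond B=12.7298.
  t=1,j=0: stock 139.2300 → up 161.5068 (V=4.6091), down 126.6993 (V=8.5734). Price 5.4423; hedge Δ=-0.1139, bond B=21.2996.
  t=1,j=1: stock 177.4800 → up 205.8768 (V=0.8779), down 161.5068 (V=4.6091). Price 1.9184; hedge Δ=-0.0841, bond B=16.8430.
  t=0,j=0: stock 153.0000 → up 177.4800 (V=1.9184), down 139.2300 (V=5.4423). Price 2.8204; hedge Δ=-0.0921, bond B=16.9158.
Root portfolio cost Δ·153+B reproduces V0=2.8204.

(0,0): Delta=-0.0921 Bond=16.9158
(1,0): Delta=-0.1139 Bond=21.2996
(1,1): Delta=-0.0841 Bond=16.8430
(2,0): Delta=0.0000 Bond=8.5734
(2,1): Delta=-0.1559 Bond=29.7942
(2,2): Delta=-0.0576 Bond=12.7298
(3,0): Delta=0.0000 Bond=9.2593
(3,1): Delta=0.0000 Bond=9.2593
(3,2): Delta=-0.2135 Bond=42.9630
(3,3): Delta=0.0000 Bond=0.0000
V0=2.8204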